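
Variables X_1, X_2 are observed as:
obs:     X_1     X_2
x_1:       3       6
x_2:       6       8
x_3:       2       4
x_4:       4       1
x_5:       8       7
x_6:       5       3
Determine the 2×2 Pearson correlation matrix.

Step 1 — column means:
  mean(X_1) = (3 + 6 + 2 + 4 + 8 + 5) / 6 = 28/6 = 4.6667
  mean(X_2) = (6 + 8 + 4 + 1 + 7 + 3) / 6 = 29/6 = 4.8333

Step 2 — sample variances and covariances s[i,j] = (1/(n-1)) · Σ_k (x_{k,i} - mean_i) · (x_{k,j} - mean_j), with n-1 = 5:
  s[X_1,X_1] = ((-1.6667)·(-1.6667) + (1.3333)·(1.3333) + (-2.6667)·(-2.6667) + (-0.6667)·(-0.6667) + (3.3333)·(3.3333) + (0.3333)·(0.3333)) / 5 = 23.3333/5 = 4.6667
  s[X_1,X_2] = ((-1.6667)·(1.1667) + (1.3333)·(3.1667) + (-2.6667)·(-0.8333) + (-0.6667)·(-3.8333) + (3.3333)·(2.1667) + (0.3333)·(-1.8333)) / 5 = 13.6667/5 = 2.7333
  s[X_2,X_2] = ((1.1667)·(1.1667) + (3.1667)·(3.1667) + (-0.8333)·(-0.8333) + (-3.8333)·(-3.8333) + (2.1667)·(2.1667) + (-1.8333)·(-1.8333)) / 5 = 34.8333/5 = 6.9667
  Sample standard deviations s_i = √(s[i,i]):
  s(X_1) = √(4.6667) = 2.1602
  s(X_2) = √(6.9667) = 2.6394

Step 3 — r_{ij} = s_{ij} / (s_i · s_j):
  r[X_1,X_1] = 1 (diagonal).
  r[X_1,X_2] = 2.7333 / (2.1602 · 2.6394) = 2.7333 / 5.7019 = 0.4794
  r[X_2,X_2] = 1 (diagonal).

R is symmetric with unit diagonal. Assembling:

R = [[1, 0.4794],
 [0.4794, 1]]


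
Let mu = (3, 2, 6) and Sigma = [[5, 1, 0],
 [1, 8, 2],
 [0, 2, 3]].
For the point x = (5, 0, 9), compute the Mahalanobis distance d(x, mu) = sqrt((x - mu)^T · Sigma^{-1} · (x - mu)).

Step 1 — centre the observation: (x - mu) = (2, -2, 3).

Step 2 — invert Sigma (cofactor / det for 3×3, or solve directly):
  Sigma^{-1} = [[0.2062, -0.0309, 0.0206],
 [-0.0309, 0.1546, -0.1031],
 [0.0206, -0.1031, 0.4021]].

Step 3 — form the quadratic (x - mu)^T · Sigma^{-1} · (x - mu):
  Sigma^{-1} · (x - mu) = (0.5361, -0.6804, 1.4536).
  (x - mu)^T · [Sigma^{-1} · (x - mu)] = (2)·(0.5361) + (-2)·(-0.6804) + (3)·(1.4536) = 6.7938.

Step 4 — take square root: d = √(6.7938) ≈ 2.6065.

d(x, mu) = √(6.7938) ≈ 2.6065


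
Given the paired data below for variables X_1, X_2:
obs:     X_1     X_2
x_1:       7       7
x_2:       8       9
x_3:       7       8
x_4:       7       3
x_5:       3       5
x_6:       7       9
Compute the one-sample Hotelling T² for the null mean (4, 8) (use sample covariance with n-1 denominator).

Step 1 — sample mean vector:
  mean(X_1) = (7 + 8 + 7 + 7 + 3 + 7) / 6 = 39/6 = 6.5
  mean(X_2) = (7 + 9 + 8 + 3 + 5 + 9) / 6 = 41/6 = 6.8333
  x̄ = (6.5, 6.8333),  deviation x̄ - mu_0 = (6.5, 6.8333) - (4, 8) = (2.5, -1.1667).

Step 2 — sample covariance matrix, S[i,j] = (1/(n-1)) · Σ_k (x_{k,i} - mean_i) · (x_{k,j} - mean_j), divisor n-1 = 5:
  S[X_1,X_1] = ((0.5)·(0.5) + (1.5)·(1.5) + (0.5)·(0.5) + (0.5)·(0.5) + (-3.5)·(-3.5) + (0.5)·(0.5)) / 5 = 15.5/5 = 3.1
  S[X_1,X_2] = ((0.5)·(0.1667) + (1.5)·(2.1667) + (0.5)·(1.1667) + (0.5)·(-3.8333) + (-3.5)·(-1.8333) + (0.5)·(2.1667)) / 5 = 9.5/5 = 1.9
  S[X_2,X_2] = ((0.1667)·(0.1667) + (2.1667)·(2.1667) + (1.1667)·(1.1667) + (-3.8333)·(-3.8333) + (-1.8333)·(-1.8333) + (2.1667)·(2.1667)) / 5 = 28.8333/5 = 5.7667
  S = [[3.1, 1.9],
 [1.9, 5.7667]].

Step 3 — invert S. det(S) = 3.1·5.7667 - (1.9)² = 14.2667.
  S^{-1} = (1/det) · [[d, -b], [-b, a]] = [[0.4042, -0.1332],
 [-0.1332, 0.2173]].

Step 4 — quadratic form (x̄ - mu_0)^T · S^{-1} · (x̄ - mu_0):
  S^{-1} · (x̄ - mu_0) = (1.1659, -0.5864),
  (x̄ - mu_0)^T · [...] = (2.5)·(1.1659) + (-1.1667)·(-0.5864) = 3.5989.

Step 5 — scale by n: T² = 6 · 3.5989 = 21.5935.

T² ≈ 21.5935


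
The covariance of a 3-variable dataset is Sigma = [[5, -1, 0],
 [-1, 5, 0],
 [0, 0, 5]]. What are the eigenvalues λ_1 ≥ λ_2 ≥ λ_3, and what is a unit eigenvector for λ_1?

Step 1 — characteristic polynomial p(λ) = det(λI - Sigma) = λ³ - tr·λ² + c_1·λ - det, where tr = trace, c_1 = sum of the principal 2×2 minors, det = det(Sigma):
  tr = 5 + 5 + 5 = 15,
  c_1 = (5·5 - (-1)²) + (5·5 - (0)²) + (5·5 - (0)²) = 24 + 25 + 25 = 74,
  det = 5·(5·5 - (0)²) - (-1)·((-1)·5 - (0)·(0)) + (0)·((-1)·(0) - 5·(0)) = 5·(25) - (-1)·(-5) + (0)·(0) = 120.
  So p(λ) = λ³ - 15λ² + 74λ - 120.
Step 2 — look for an integer root (rational root theorem: any rational root is an integer divisor of 120). Testing λ = 4:
  p(4) = 64 - 240 + 296 - 120 = 0  ✓
  Dividing out (λ - 4): p(λ) = (λ - 4)(λ² - 11λ + 30).
Step 3 — remaining eigenvalues from the quadratic λ² - 11λ + 30 = 0:
  Δ = 11² - 4·30 = 121 - 120 = 1,  λ = (11 ± √1)/2 = (11 ± 1)/2 = 6 or 5.
  Sorted: λ_1 = 6,  λ_2 = 5,  λ_3 = 4  (check: sum = 15 = tr ✓).

Step 4 — unit eigenvector for λ_1 = 6: v spans the null space of (Sigma - λ_1 I), whose rows are
  r_1 = (-1, -1, 0),  r_2 = (-1, -1, 0),  r_3 = (0, 0, -1).
  v is orthogonal to every row, so take v ∝ r_1 × r_3 = ((-1)·(-1) - (0)·(0), (0)·(0) - (-1)·(-1), (-1)·(0) - (-1)·(0)) = (1, -1, 0).
  Let u = (1, -1, 0).
  ||u|| = √((1)² + (-1)² + (0)²) = √(2) ≈ 1.4142,  v_1 = u/||u|| ≈ (0.7071, -0.7071, 0) (||v_1|| = 1).

λ_1 = 6,  λ_2 = 5,  λ_3 = 4;  v_1 ≈ (0.7071, -0.7071, 0)


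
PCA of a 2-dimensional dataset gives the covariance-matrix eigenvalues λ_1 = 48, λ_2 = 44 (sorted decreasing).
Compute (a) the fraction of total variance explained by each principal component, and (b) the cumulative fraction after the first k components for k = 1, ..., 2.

Step 1 — total variance = trace(Sigma) = Σ λ_i = 48 + 44 = 92.

Step 2 — fraction explained by component i = λ_i / Σ λ:
  PC1: 48/92 = 0.5217
  PC2: 44/92 = 0.4783

Step 3 — cumulative fraction after k components = (λ_1 + ... + λ_k) / Σ λ:
  k = 1: 48/92 = 0.5217
  k = 2: (48 + 44)/92 = 92/92 = 1

Summary (fraction, with percent):

explained: PC1 0.5217 (52.17%), PC2 0.4783 (47.83%);  cumulative: 0.5217, 1


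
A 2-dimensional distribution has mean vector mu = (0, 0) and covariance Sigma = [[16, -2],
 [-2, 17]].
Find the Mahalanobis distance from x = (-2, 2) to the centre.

Step 1 — centre the observation: (x - mu) = (-2, 2).

Step 2 — invert Sigma. det(Sigma) = 16·17 - (-2)² = 268.
  Sigma^{-1} = (1/det) · [[d, -b], [-b, a]] = [[0.0634, 0.0075],
 [0.0075, 0.0597]].

Step 3 — form the quadratic (x - mu)^T · Sigma^{-1} · (x - mu):
  Sigma^{-1} · (x - mu) = (-0.1119, 0.1045).
  (x - mu)^T · [Sigma^{-1} · (x - mu)] = (-2)·(-0.1119) + (2)·(0.1045) = 0.4328.

Step 4 — take square root: d = √(0.4328) ≈ 0.6579.

d(x, mu) = √(0.4328) ≈ 0.6579


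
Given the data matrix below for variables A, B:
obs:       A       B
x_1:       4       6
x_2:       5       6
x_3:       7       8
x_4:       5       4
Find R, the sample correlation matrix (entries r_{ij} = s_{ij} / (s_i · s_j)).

Step 1 — column means:
  mean(A) = (4 + 5 + 7 + 5) / 4 = 21/4 = 5.25
  mean(B) = (6 + 6 + 8 + 4) / 4 = 24/4 = 6

Step 2 — sample variances and covariances s[i,j] = (1/(n-1)) · Σ_k (x_{k,i} - mean_i) · (x_{k,j} - mean_j), with n-1 = 3:
  s[A,A] = ((-1.25)·(-1.25) + (-0.25)·(-0.25) + (1.75)·(1.75) + (-0.25)·(-0.25)) / 3 = 4.75/3 = 1.5833
  s[A,B] = ((-1.25)·(0) + (-0.25)·(0) + (1.75)·(2) + (-0.25)·(-2)) / 3 = 4/3 = 1.3333
  s[B,B] = ((0)·(0) + (0)·(0) + (2)·(2) + (-2)·(-2)) / 3 = 8/3 = 2.6667
  Sample standard deviations s_i = √(s[i,i]):
  s(A) = √(1.5833) = 1.2583
  s(B) = √(2.6667) = 1.633

Step 3 — r_{ij} = s_{ij} / (s_i · s_j):
  r[A,A] = 1 (diagonal).
  r[A,B] = 1.3333 / (1.2583 · 1.633) = 1.3333 / 2.0548 = 0.6489
  r[B,B] = 1 (diagonal).

R is symmetric with unit diagonal. Assembling:

R = [[1, 0.6489],
 [0.6489, 1]]


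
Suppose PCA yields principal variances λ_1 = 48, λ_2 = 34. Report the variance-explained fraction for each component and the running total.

Step 1 — total variance = trace(Sigma) = Σ λ_i = 48 + 34 = 82.

Step 2 — fraction explained by component i = λ_i / Σ λ:
  PC1: 48/82 = 0.5854
  PC2: 34/82 = 0.4146

Step 3 — cumulative fraction after k components = (λ_1 + ... + λ_k) / Σ λ:
  k = 1: 48/82 = 0.5854
  k = 2: (48 + 34)/82 = 82/82 = 1

Summary (fraction, with percent):

explained: PC1 0.5854 (58.54%), PC2 0.4146 (41.46%);  cumulative: 0.5854, 1


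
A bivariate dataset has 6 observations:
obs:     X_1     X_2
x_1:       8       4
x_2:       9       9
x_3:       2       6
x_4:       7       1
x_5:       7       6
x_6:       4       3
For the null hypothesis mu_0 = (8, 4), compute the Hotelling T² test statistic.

Step 1 — sample mean vector:
  mean(X_1) = (8 + 9 + 2 + 7 + 7 + 4) / 6 = 37/6 = 6.1667
  mean(X_2) = (4 + 9 + 6 + 1 + 6 + 3) / 6 = 29/6 = 4.8333
  x̄ = (6.1667, 4.8333),  deviation x̄ - mu_0 = (6.1667, 4.8333) - (8, 4) = (-1.8333, 0.8333).

Step 2 — sample covariance matrix, S[i,j] = (1/(n-1)) · Σ_k (x_{k,i} - mean_i) · (x_{k,j} - mean_j), divisor n-1 = 5:
  S[X_1,X_1] = ((1.8333)·(1.8333) + (2.8333)·(2.8333) + (-4.1667)·(-4.1667) + (0.8333)·(0.8333) + (0.8333)·(0.8333) + (-2.1667)·(-2.1667)) / 5 = 34.8333/5 = 6.9667
  S[X_1,X_2] = ((1.8333)·(-0.8333) + (2.8333)·(4.1667) + (-4.1667)·(1.1667) + (0.8333)·(-3.8333) + (0.8333)·(1.1667) + (-2.1667)·(-1.8333)) / 5 = 7.1667/5 = 1.4333
  S[X_2,X_2] = ((-0.8333)·(-0.8333) + (4.1667)·(4.1667) + (1.1667)·(1.1667) + (-3.8333)·(-3.8333) + (1.1667)·(1.1667) + (-1.8333)·(-1.8333)) / 5 = 38.8333/5 = 7.7667
  S = [[6.9667, 1.4333],
 [1.4333, 7.7667]].

Step 3 — invert S. det(S) = 6.9667·7.7667 - (1.4333)² = 52.0533.
  S^{-1} = (1/det) · [[d, -b], [-b, a]] = [[0.1492, -0.0275],
 [-0.0275, 0.1338]].

Step 4 — quadratic form (x̄ - mu_0)^T · S^{-1} · (x̄ - mu_0):
  S^{-1} · (x̄ - mu_0) = (-0.2965, 0.162),
  (x̄ - mu_0)^T · [...] = (-1.8333)·(-0.2965) + (0.8333)·(0.162) = 0.6786.

Step 5 — scale by n: T² = 6 · 0.6786 = 4.0715.

T² ≈ 4.0715


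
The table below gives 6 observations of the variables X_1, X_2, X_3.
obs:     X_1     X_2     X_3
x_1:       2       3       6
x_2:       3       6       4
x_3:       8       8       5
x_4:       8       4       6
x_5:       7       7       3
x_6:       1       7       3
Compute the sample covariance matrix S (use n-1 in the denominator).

Step 1 — column means:
  mean(X_1) = (2 + 3 + 8 + 8 + 7 + 1) / 6 = 29/6 = 4.8333
  mean(X_2) = (3 + 6 + 8 + 4 + 7 + 7) / 6 = 35/6 = 5.8333
  mean(X_3) = (6 + 4 + 5 + 6 + 3 + 3) / 6 = 27/6 = 4.5

Step 2 — sample covariance S[i,j] = (1/(n-1)) · Σ_k (x_{k,i} - mean_i) · (x_{k,j} - mean_j), with n-1 = 5.
  S[X_1,X_1] = ((-2.8333)·(-2.8333) + (-1.8333)·(-1.8333) + (3.1667)·(3.1667) + (3.1667)·(3.1667) + (2.1667)·(2.1667) + (-3.8333)·(-3.8333)) / 5 = 50.8333/5 = 10.1667
  S[X_1,X_2] = ((-2.8333)·(-2.8333) + (-1.8333)·(0.1667) + (3.1667)·(2.1667) + (3.1667)·(-1.8333) + (2.1667)·(1.1667) + (-3.8333)·(1.1667)) / 5 = 6.8333/5 = 1.3667
  S[X_1,X_3] = ((-2.8333)·(1.5) + (-1.8333)·(-0.5) + (3.1667)·(0.5) + (3.1667)·(1.5) + (2.1667)·(-1.5) + (-3.8333)·(-1.5)) / 5 = 5.5/5 = 1.1
  S[X_2,X_2] = ((-2.8333)·(-2.8333) + (0.1667)·(0.1667) + (2.1667)·(2.1667) + (-1.8333)·(-1.8333) + (1.1667)·(1.1667) + (1.1667)·(1.1667)) / 5 = 18.8333/5 = 3.7667
  S[X_2,X_3] = ((-2.8333)·(1.5) + (0.1667)·(-0.5) + (2.1667)·(0.5) + (-1.8333)·(1.5) + (1.1667)·(-1.5) + (1.1667)·(-1.5)) / 5 = -9.5/5 = -1.9
  S[X_3,X_3] = ((1.5)·(1.5) + (-0.5)·(-0.5) + (0.5)·(0.5) + (1.5)·(1.5) + (-1.5)·(-1.5) + (-1.5)·(-1.5)) / 5 = 9.5/5 = 1.9

S is symmetric (S[j,i] = S[i,j]). Assembling:

S = [[10.1667, 1.3667, 1.1],
 [1.3667, 3.7667, -1.9],
 [1.1, -1.9, 1.9]]


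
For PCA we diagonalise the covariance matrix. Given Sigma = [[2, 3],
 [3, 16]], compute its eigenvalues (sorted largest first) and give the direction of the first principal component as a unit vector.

Step 1 — characteristic polynomial of 2×2 Sigma:
  det(Sigma - λI) = λ² - trace · λ + det = 0.
  trace = 2 + 16 = 18, det = 2·16 - (3)² = 23.
Step 2 — discriminant:
  Δ = trace² - 4·det = 324 - 92 = 232.
Step 3 — eigenvalues:
  λ = (trace ± √Δ)/2 = (18 ± 15.2315)/2,
  λ_1 = 16.6158,  λ_2 = 1.3842.

Step 4 — unit eigenvector for λ_1: solve (Sigma - λ_1 I)v = 0. First row:
  (2 - 16.6158)·v_x + (3)·v_y = 0, i.e. (-14.6158)·v_x + (3)·v_y = 0,
  so v ∝ (b, λ_1 - a) = (3, 14.6158) = u.
  ||u|| = √((3)² + (14.6158)²) = √(222.6208) ≈ 14.9205,
  v_1 = u/||u|| ≈ (0.2011, 0.9796) (||v_1|| = 1).

λ_1 = 16.6158,  λ_2 = 1.3842;  v_1 ≈ (0.2011, 0.9796)


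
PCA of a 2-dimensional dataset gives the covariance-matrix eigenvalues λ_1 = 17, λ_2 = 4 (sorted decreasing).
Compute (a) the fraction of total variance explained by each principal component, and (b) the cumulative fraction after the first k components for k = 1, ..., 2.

Step 1 — total variance = trace(Sigma) = Σ λ_i = 17 + 4 = 21.

Step 2 — fraction explained by component i = λ_i / Σ λ:
  PC1: 17/21 = 0.8095
  PC2: 4/21 = 0.1905

Step 3 — cumulative fraction after k components = (λ_1 + ... + λ_k) / Σ λ:
  k = 1: 17/21 = 0.8095
  k = 2: (17 + 4)/21 = 21/21 = 1

Summary (fraction, with percent):

explained: PC1 0.8095 (80.95%), PC2 0.1905 (19.05%);  cumulative: 0.8095, 1


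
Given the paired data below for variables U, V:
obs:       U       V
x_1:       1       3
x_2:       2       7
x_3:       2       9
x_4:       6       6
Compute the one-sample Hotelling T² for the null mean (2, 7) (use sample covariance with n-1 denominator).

Step 1 — sample mean vector:
  mean(U) = (1 + 2 + 2 + 6) / 4 = 11/4 = 2.75
  mean(V) = (3 + 7 + 9 + 6) / 4 = 25/4 = 6.25
  x̄ = (2.75, 6.25),  deviation x̄ - mu_0 = (2.75, 6.25) - (2, 7) = (0.75, -0.75).

Step 2 — sample covariance matrix, S[i,j] = (1/(n-1)) · Σ_k (x_{k,i} - mean_i) · (x_{k,j} - mean_j), divisor n-1 = 3:
  S[U,U] = ((-1.75)·(-1.75) + (-0.75)·(-0.75) + (-0.75)·(-0.75) + (3.25)·(3.25)) / 3 = 14.75/3 = 4.9167
  S[U,V] = ((-1.75)·(-3.25) + (-0.75)·(0.75) + (-0.75)·(2.75) + (3.25)·(-0.25)) / 3 = 2.25/3 = 0.75
  S[V,V] = ((-3.25)·(-3.25) + (0.75)·(0.75) + (2.75)·(2.75) + (-0.25)·(-0.25)) / 3 = 18.75/3 = 6.25
  S = [[4.9167, 0.75],
 [0.75, 6.25]].

Step 3 — invert S. det(S) = 4.9167·6.25 - (0.75)² = 30.1667.
  S^{-1} = (1/det) · [[d, -b], [-b, a]] = [[0.2072, -0.0249],
 [-0.0249, 0.163]].

Step 4 — quadratic form (x̄ - mu_0)^T · S^{-1} · (x̄ - mu_0):
  S^{-1} · (x̄ - mu_0) = (0.174, -0.1409),
  (x̄ - mu_0)^T · [...] = (0.75)·(0.174) + (-0.75)·(-0.1409) = 0.2362.

Step 5 — scale by n: T² = 4 · 0.2362 = 0.9448.

T² ≈ 0.9448


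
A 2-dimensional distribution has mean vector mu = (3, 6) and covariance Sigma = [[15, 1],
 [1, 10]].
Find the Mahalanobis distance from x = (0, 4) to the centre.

Step 1 — centre the observation: (x - mu) = (-3, -2).

Step 2 — invert Sigma. det(Sigma) = 15·10 - (1)² = 149.
  Sigma^{-1} = (1/det) · [[d, -b], [-b, a]] = [[0.0671, -0.0067],
 [-0.0067, 0.1007]].

Step 3 — form the quadratic (x - mu)^T · Sigma^{-1} · (x - mu):
  Sigma^{-1} · (x - mu) = (-0.1879, -0.1812).
  (x - mu)^T · [Sigma^{-1} · (x - mu)] = (-3)·(-0.1879) + (-2)·(-0.1812) = 0.9262.

Step 4 — take square root: d = √(0.9262) ≈ 0.9624.

d(x, mu) = √(0.9262) ≈ 0.9624


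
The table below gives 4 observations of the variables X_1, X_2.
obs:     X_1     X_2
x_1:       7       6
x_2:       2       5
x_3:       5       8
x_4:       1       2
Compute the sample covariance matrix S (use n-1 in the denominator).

Step 1 — column means:
  mean(X_1) = (7 + 2 + 5 + 1) / 4 = 15/4 = 3.75
  mean(X_2) = (6 + 5 + 8 + 2) / 4 = 21/4 = 5.25

Step 2 — sample covariance S[i,j] = (1/(n-1)) · Σ_k (x_{k,i} - mean_i) · (x_{k,j} - mean_j), with n-1 = 3.
  S[X_1,X_1] = ((3.25)·(3.25) + (-1.75)·(-1.75) + (1.25)·(1.25) + (-2.75)·(-2.75)) / 3 = 22.75/3 = 7.5833
  S[X_1,X_2] = ((3.25)·(0.75) + (-1.75)·(-0.25) + (1.25)·(2.75) + (-2.75)·(-3.25)) / 3 = 15.25/3 = 5.0833
  S[X_2,X_2] = ((0.75)·(0.75) + (-0.25)·(-0.25) + (2.75)·(2.75) + (-3.25)·(-3.25)) / 3 = 18.75/3 = 6.25

S is symmetric (S[j,i] = S[i,j]). Assembling:

S = [[7.5833, 5.0833],
 [5.0833, 6.25]]


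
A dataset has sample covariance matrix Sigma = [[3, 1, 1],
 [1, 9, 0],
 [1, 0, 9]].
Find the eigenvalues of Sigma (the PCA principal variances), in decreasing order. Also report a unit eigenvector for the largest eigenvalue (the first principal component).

Step 1 — characteristic polynomial p(λ) = det(λI - Sigma) = λ³ - tr·λ² + c_1·λ - det, where tr = trace, c_1 = sum of the principal 2×2 minors, det = det(Sigma):
  tr = 3 + 9 + 9 = 21,
  c_1 = (3·9 - (1)²) + (3·9 - (1)²) + (9·9 - (0)²) = 26 + 26 + 81 = 133,
  det = 3·(9·9 - (0)²) - (1)·((1)·9 - (0)·(1)) + (1)·((1)·(0) - 9·(1)) = 3·(81) - (1)·(9) + (1)·(-9) = 225.
  So p(λ) = λ³ - 21λ² + 133λ - 225.
Step 2 — look for an integer root (rational root theorem: any rational root is an integer divisor of 225). Testing λ = 9:
  p(9) = 729 - 1701 + 1197 - 225 = 0  ✓
  Dividing out (λ - 9): p(λ) = (λ - 9)(λ² - 12λ + 25).
Step 3 — remaining eigenvalues from the quadratic λ² - 12λ + 25 = 0:
  Δ = 12² - 4·25 = 144 - 100 = 44,  λ = (12 ± √44)/2 = (12 ± 6.6332)/2 ≈ 9.3166 or 2.6834.
  Sorted: λ_1 = 9.3166,  λ_2 = 9,  λ_3 = 2.6834  (check: sum = 21 = tr ✓).

Step 4 — unit eigenvector for λ_1 ≈ 9.3166: v spans the null space of (Sigma - λ_1 I), whose rows are
  r_1 = (-6.3166, 1, 1),  r_2 = (1, -0.3166, 0),  r_3 = (1, 0, -0.3166).
  v is orthogonal to every row, so take v ∝ r_1 × r_2 = ((1)·(0) - (1)·(-0.3166), (1)·(1) - (-6.3166)·(0), (-6.3166)·(-0.3166) - (1)·(1)) ≈ (0.3166, 1, 1).
  Let u = (0.3166, 1, 1).
  ||u|| = √((0.3166)² + (1)² + (1)²) = √(2.1003) ≈ 1.4492,  v_1 = u/||u|| ≈ (0.2185, 0.69, 0.69) (||v_1|| = 1).

λ_1 = 9.3166,  λ_2 = 9,  λ_3 = 2.6834;  v_1 ≈ (0.2185, 0.69, 0.69)


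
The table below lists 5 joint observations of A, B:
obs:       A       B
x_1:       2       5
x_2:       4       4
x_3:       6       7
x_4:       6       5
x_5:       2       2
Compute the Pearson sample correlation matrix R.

Step 1 — column means:
  mean(A) = (2 + 4 + 6 + 6 + 2) / 5 = 20/5 = 4
  mean(B) = (5 + 4 + 7 + 5 + 2) / 5 = 23/5 = 4.6

Step 2 — sample variances and covariances s[i,j] = (1/(n-1)) · Σ_k (x_{k,i} - mean_i) · (x_{k,j} - mean_j), with n-1 = 4:
  s[A,A] = ((-2)·(-2) + (0)·(0) + (2)·(2) + (2)·(2) + (-2)·(-2)) / 4 = 16/4 = 4
  s[A,B] = ((-2)·(0.4) + (0)·(-0.6) + (2)·(2.4) + (2)·(0.4) + (-2)·(-2.6)) / 4 = 10/4 = 2.5
  s[B,B] = ((0.4)·(0.4) + (-0.6)·(-0.6) + (2.4)·(2.4) + (0.4)·(0.4) + (-2.6)·(-2.6)) / 4 = 13.2/4 = 3.3
  Sample standard deviations s_i = √(s[i,i]):
  s(A) = √(4) = 2
  s(B) = √(3.3) = 1.8166

Step 3 — r_{ij} = s_{ij} / (s_i · s_j):
  r[A,A] = 1 (diagonal).
  r[A,B] = 2.5 / (2 · 1.8166) = 2.5 / 3.6332 = 0.6881
  r[B,B] = 1 (diagonal).

R is symmetric with unit diagonal. Assembling:

R = [[1, 0.6881],
 [0.6881, 1]]


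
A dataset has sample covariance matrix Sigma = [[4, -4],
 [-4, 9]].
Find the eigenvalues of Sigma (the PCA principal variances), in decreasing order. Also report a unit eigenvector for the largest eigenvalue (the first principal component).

Step 1 — characteristic polynomial of 2×2 Sigma:
  det(Sigma - λI) = λ² - trace · λ + det = 0.
  trace = 4 + 9 = 13, det = 4·9 - (-4)² = 20.
Step 2 — discriminant:
  Δ = trace² - 4·det = 169 - 80 = 89.
Step 3 — eigenvalues:
  λ = (trace ± √Δ)/2 = (13 ± 9.434)/2,
  λ_1 = 11.217,  λ_2 = 1.783.

Step 4 — unit eigenvector for λ_1: solve (Sigma - λ_1 I)v = 0. First row:
  (4 - 11.217)·v_x + (-4)·v_y = 0, i.e. (-7.217)·v_x + (-4)·v_y = 0,
  so v ∝ (b, λ_1 - a) = (-4, 7.217); multiply by -1 so the first entry is positive: u = (4, -7.217).
  ||u|| = √((4)² + (-7.217)²) = √(68.085) ≈ 8.2514,
  v_1 = u/||u|| ≈ (0.4848, -0.8746) (||v_1|| = 1).

λ_1 = 11.217,  λ_2 = 1.783;  v_1 ≈ (0.4848, -0.8746)


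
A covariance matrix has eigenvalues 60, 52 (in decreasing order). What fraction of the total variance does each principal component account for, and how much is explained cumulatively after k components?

Step 1 — total variance = trace(Sigma) = Σ λ_i = 60 + 52 = 112.

Step 2 — fraction explained by component i = λ_i / Σ λ:
  PC1: 60/112 = 0.5357
  PC2: 52/112 = 0.4643

Step 3 — cumulative fraction after k components = (λ_1 + ... + λ_k) / Σ λ:
  k = 1: 60/112 = 0.5357
  k = 2: (60 + 52)/112 = 112/112 = 1

Summary (fraction, with percent):

explained: PC1 0.5357 (53.57%), PC2 0.4643 (46.43%);  cumulative: 0.5357, 1


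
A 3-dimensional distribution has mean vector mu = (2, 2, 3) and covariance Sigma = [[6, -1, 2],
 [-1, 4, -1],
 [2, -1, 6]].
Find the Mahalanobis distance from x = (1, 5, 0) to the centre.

Step 1 — centre the observation: (x - mu) = (-1, 3, -3).

Step 2 — invert Sigma (cofactor / det for 3×3, or solve directly):
  Sigma^{-1} = [[0.1917, 0.0333, -0.0583],
 [0.0333, 0.2667, 0.0333],
 [-0.0583, 0.0333, 0.1917]].

Step 3 — form the quadratic (x - mu)^T · Sigma^{-1} · (x - mu):
  Sigma^{-1} · (x - mu) = (0.0833, 0.6667, -0.4167).
  (x - mu)^T · [Sigma^{-1} · (x - mu)] = (-1)·(0.0833) + (3)·(0.6667) + (-3)·(-0.4167) = 3.1667.

Step 4 — take square root: d = √(3.1667) ≈ 1.7795.

d(x, mu) = √(3.1667) ≈ 1.7795


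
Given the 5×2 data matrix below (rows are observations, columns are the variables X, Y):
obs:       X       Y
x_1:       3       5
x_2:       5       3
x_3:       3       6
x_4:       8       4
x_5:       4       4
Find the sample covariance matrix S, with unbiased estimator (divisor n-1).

Step 1 — column means:
  mean(X) = (3 + 5 + 3 + 8 + 4) / 5 = 23/5 = 4.6
  mean(Y) = (5 + 3 + 6 + 4 + 4) / 5 = 22/5 = 4.4

Step 2 — sample covariance S[i,j] = (1/(n-1)) · Σ_k (x_{k,i} - mean_i) · (x_{k,j} - mean_j), with n-1 = 4.
  S[X,X] = ((-1.6)·(-1.6) + (0.4)·(0.4) + (-1.6)·(-1.6) + (3.4)·(3.4) + (-0.6)·(-0.6)) / 4 = 17.2/4 = 4.3
  S[X,Y] = ((-1.6)·(0.6) + (0.4)·(-1.4) + (-1.6)·(1.6) + (3.4)·(-0.4) + (-0.6)·(-0.4)) / 4 = -5.2/4 = -1.3
  S[Y,Y] = ((0.6)·(0.6) + (-1.4)·(-1.4) + (1.6)·(1.6) + (-0.4)·(-0.4) + (-0.4)·(-0.4)) / 4 = 5.2/4 = 1.3

S is symmetric (S[j,i] = S[i,j]). Assembling:

S = [[4.3, -1.3],
 [-1.3, 1.3]]


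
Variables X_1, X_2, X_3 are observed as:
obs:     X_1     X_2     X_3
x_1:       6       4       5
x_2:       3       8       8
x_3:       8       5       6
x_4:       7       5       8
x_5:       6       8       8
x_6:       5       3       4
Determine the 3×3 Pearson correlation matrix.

Step 1 — column means:
  mean(X_1) = (6 + 3 + 8 + 7 + 6 + 5) / 6 = 35/6 = 5.8333
  mean(X_2) = (4 + 8 + 5 + 5 + 8 + 3) / 6 = 33/6 = 5.5
  mean(X_3) = (5 + 8 + 6 + 8 + 8 + 4) / 6 = 39/6 = 6.5

Step 2 — sample variances and covariances s[i,j] = (1/(n-1)) · Σ_k (x_{k,i} - mean_i) · (x_{k,j} - mean_j), with n-1 = 5:
  s[X_1,X_1] = ((0.1667)·(0.1667) + (-2.8333)·(-2.8333) + (2.1667)·(2.1667) + (1.1667)·(1.1667) + (0.1667)·(0.1667) + (-0.8333)·(-0.8333)) / 5 = 14.8333/5 = 2.9667
  s[X_1,X_2] = ((0.1667)·(-1.5) + (-2.8333)·(2.5) + (2.1667)·(-0.5) + (1.1667)·(-0.5) + (0.1667)·(2.5) + (-0.8333)·(-2.5)) / 5 = -6.5/5 = -1.3
  s[X_1,X_3] = ((0.1667)·(-1.5) + (-2.8333)·(1.5) + (2.1667)·(-0.5) + (1.1667)·(1.5) + (0.1667)·(1.5) + (-0.8333)·(-2.5)) / 5 = -1.5/5 = -0.3
  s[X_2,X_2] = ((-1.5)·(-1.5) + (2.5)·(2.5) + (-0.5)·(-0.5) + (-0.5)·(-0.5) + (2.5)·(2.5) + (-2.5)·(-2.5)) / 5 = 21.5/5 = 4.3
  s[X_2,X_3] = ((-1.5)·(-1.5) + (2.5)·(1.5) + (-0.5)·(-0.5) + (-0.5)·(1.5) + (2.5)·(1.5) + (-2.5)·(-2.5)) / 5 = 15.5/5 = 3.1
  s[X_3,X_3] = ((-1.5)·(-1.5) + (1.5)·(1.5) + (-0.5)·(-0.5) + (1.5)·(1.5) + (1.5)·(1.5) + (-2.5)·(-2.5)) / 5 = 15.5/5 = 3.1
  Sample standard deviations s_i = √(s[i,i]):
  s(X_1) = √(2.9667) = 1.7224
  s(X_2) = √(4.3) = 2.0736
  s(X_3) = √(3.1) = 1.7607

Step 3 — r_{ij} = s_{ij} / (s_i · s_j):
  r[X_1,X_1] = 1 (diagonal).
  r[X_1,X_2] = -1.3 / (1.7224 · 2.0736) = -1.3 / 3.5716 = -0.364
  r[X_1,X_3] = -0.3 / (1.7224 · 1.7607) = -0.3 / 3.0326 = -0.0989
  r[X_2,X_2] = 1 (diagonal).
  r[X_2,X_3] = 3.1 / (2.0736 · 1.7607) = 3.1 / 3.651 = 0.8491
  r[X_3,X_3] = 1 (diagonal).

R is symmetric with unit diagonal. Assembling:

R = [[1, -0.364, -0.0989],
 [-0.364, 1, 0.8491],
 [-0.0989, 0.8491, 1]]


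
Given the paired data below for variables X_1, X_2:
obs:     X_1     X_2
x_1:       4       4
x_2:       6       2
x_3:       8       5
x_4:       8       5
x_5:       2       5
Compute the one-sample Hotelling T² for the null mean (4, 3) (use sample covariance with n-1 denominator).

Step 1 — sample mean vector:
  mean(X_1) = (4 + 6 + 8 + 8 + 2) / 5 = 28/5 = 5.6
  mean(X_2) = (4 + 2 + 5 + 5 + 5) / 5 = 21/5 = 4.2
  x̄ = (5.6, 4.2),  deviation x̄ - mu_0 = (5.6, 4.2) - (4, 3) = (1.6, 1.2).

Step 2 — sample covariance matrix, S[i,j] = (1/(n-1)) · Σ_k (x_{k,i} - mean_i) · (x_{k,j} - mean_j), divisor n-1 = 4:
  S[X_1,X_1] = ((-1.6)·(-1.6) + (0.4)·(0.4) + (2.4)·(2.4) + (2.4)·(2.4) + (-3.6)·(-3.6)) / 4 = 27.2/4 = 6.8
  S[X_1,X_2] = ((-1.6)·(-0.2) + (0.4)·(-2.2) + (2.4)·(0.8) + (2.4)·(0.8) + (-3.6)·(0.8)) / 4 = 0.4/4 = 0.1
  S[X_2,X_2] = ((-0.2)·(-0.2) + (-2.2)·(-2.2) + (0.8)·(0.8) + (0.8)·(0.8) + (0.8)·(0.8)) / 4 = 6.8/4 = 1.7
  S = [[6.8, 0.1],
 [0.1, 1.7]].

Step 3 — invert S. det(S) = 6.8·1.7 - (0.1)² = 11.55.
  S^{-1} = (1/det) · [[d, -b], [-b, a]] = [[0.1472, -0.0087],
 [-0.0087, 0.5887]].

Step 4 — quadratic form (x̄ - mu_0)^T · S^{-1} · (x̄ - mu_0):
  S^{-1} · (x̄ - mu_0) = (0.2251, 0.6926),
  (x̄ - mu_0)^T · [...] = (1.6)·(0.2251) + (1.2)·(0.6926) = 1.1913.

Step 5 — scale by n: T² = 5 · 1.1913 = 5.9567.

T² ≈ 5.9567


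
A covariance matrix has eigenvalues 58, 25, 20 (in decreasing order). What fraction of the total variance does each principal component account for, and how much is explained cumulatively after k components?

Step 1 — total variance = trace(Sigma) = Σ λ_i = 58 + 25 + 20 = 103.

Step 2 — fraction explained by component i = λ_i / Σ λ:
  PC1: 58/103 = 0.5631
  PC2: 25/103 = 0.2427
  PC3: 20/103 = 0.1942

Step 3 — cumulative fraction after k components = (λ_1 + ... + λ_k) / Σ λ:
  k = 1: 58/103 = 0.5631
  k = 2: (58 + 25)/103 = 83/103 = 0.8058
  k = 3: (58 + 25 + 20)/103 = 103/103 = 1

Summary (fraction, with percent):

explained: PC1 0.5631 (56.31%), PC2 0.2427 (24.27%), PC3 0.1942 (19.42%);  cumulative: 0.5631, 0.8058, 1


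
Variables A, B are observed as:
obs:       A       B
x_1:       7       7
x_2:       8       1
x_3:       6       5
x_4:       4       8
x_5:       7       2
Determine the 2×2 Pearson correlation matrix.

Step 1 — column means:
  mean(A) = (7 + 8 + 6 + 4 + 7) / 5 = 32/5 = 6.4
  mean(B) = (7 + 1 + 5 + 8 + 2) / 5 = 23/5 = 4.6

Step 2 — sample variances and covariances s[i,j] = (1/(n-1)) · Σ_k (x_{k,i} - mean_i) · (x_{k,j} - mean_j), with n-1 = 4:
  s[A,A] = ((0.6)·(0.6) + (1.6)·(1.6) + (-0.4)·(-0.4) + (-2.4)·(-2.4) + (0.6)·(0.6)) / 4 = 9.2/4 = 2.3
  s[A,B] = ((0.6)·(2.4) + (1.6)·(-3.6) + (-0.4)·(0.4) + (-2.4)·(3.4) + (0.6)·(-2.6)) / 4 = -14.2/4 = -3.55
  s[B,B] = ((2.4)·(2.4) + (-3.6)·(-3.6) + (0.4)·(0.4) + (3.4)·(3.4) + (-2.6)·(-2.6)) / 4 = 37.2/4 = 9.3
  Sample standard deviations s_i = √(s[i,i]):
  s(A) = √(2.3) = 1.5166
  s(B) = √(9.3) = 3.0496

Step 3 — r_{ij} = s_{ij} / (s_i · s_j):
  r[A,A] = 1 (diagonal).
  r[A,B] = -3.55 / (1.5166 · 3.0496) = -3.55 / 4.6249 = -0.7676
  r[B,B] = 1 (diagonal).

R is symmetric with unit diagonal. Assembling:

R = [[1, -0.7676],
 [-0.7676, 1]]


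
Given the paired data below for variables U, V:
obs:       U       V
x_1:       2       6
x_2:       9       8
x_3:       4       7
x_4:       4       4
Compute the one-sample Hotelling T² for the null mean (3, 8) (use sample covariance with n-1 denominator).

Step 1 — sample mean vector:
  mean(U) = (2 + 9 + 4 + 4) / 4 = 19/4 = 4.75
  mean(V) = (6 + 8 + 7 + 4) / 4 = 25/4 = 6.25
  x̄ = (4.75, 6.25),  deviation x̄ - mu_0 = (4.75, 6.25) - (3, 8) = (1.75, -1.75).

Step 2 — sample covariance matrix, S[i,j] = (1/(n-1)) · Σ_k (x_{k,i} - mean_i) · (x_{k,j} - mean_j), divisor n-1 = 3:
  S[U,U] = ((-2.75)·(-2.75) + (4.25)·(4.25) + (-0.75)·(-0.75) + (-0.75)·(-0.75)) / 3 = 26.75/3 = 8.9167
  S[U,V] = ((-2.75)·(-0.25) + (4.25)·(1.75) + (-0.75)·(0.75) + (-0.75)·(-2.25)) / 3 = 9.25/3 = 3.0833
  S[V,V] = ((-0.25)·(-0.25) + (1.75)·(1.75) + (0.75)·(0.75) + (-2.25)·(-2.25)) / 3 = 8.75/3 = 2.9167
  S = [[8.9167, 3.0833],
 [3.0833, 2.9167]].

Step 3 — invert S. det(S) = 8.9167·2.9167 - (3.0833)² = 16.5.
  S^{-1} = (1/det) · [[d, -b], [-b, a]] = [[0.1768, -0.1869],
 [-0.1869, 0.5404]].

Step 4 — quadratic form (x̄ - mu_0)^T · S^{-1} · (x̄ - mu_0):
  S^{-1} · (x̄ - mu_0) = (0.6364, -1.2727),
  (x̄ - mu_0)^T · [...] = (1.75)·(0.6364) + (-1.75)·(-1.2727) = 3.3409.

Step 5 — scale by n: T² = 4 · 3.3409 = 13.3636.

T² ≈ 13.3636


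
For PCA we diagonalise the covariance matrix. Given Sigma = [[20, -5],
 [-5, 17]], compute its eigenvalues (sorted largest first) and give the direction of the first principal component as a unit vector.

Step 1 — characteristic polynomial of 2×2 Sigma:
  det(Sigma - λI) = λ² - trace · λ + det = 0.
  trace = 20 + 17 = 37, det = 20·17 - (-5)² = 315.
Step 2 — discriminant:
  Δ = trace² - 4·det = 1369 - 1260 = 109.
Step 3 — eigenvalues:
  λ = (trace ± √Δ)/2 = (37 ± 10.4403)/2,
  λ_1 = 23.7202,  λ_2 = 13.2798.

Step 4 — unit eigenvector for λ_1: solve (Sigma - λ_1 I)v = 0. First row:
  (20 - 23.7202)·v_x + (-5)·v_y = 0, i.e. (-3.7202)·v_x + (-5)·v_y = 0,
  so v ∝ (b, λ_1 - a) = (-5, 3.7202); multiply by -1 so the first entry is positive: u = (5, -3.7202).
  ||u|| = √((5)² + (-3.7202)²) = √(38.8395) ≈ 6.2321,
  v_1 = u/||u|| ≈ (0.8023, -0.5969) (||v_1|| = 1).

λ_1 = 23.7202,  λ_2 = 13.2798;  v_1 ≈ (0.8023, -0.5969)


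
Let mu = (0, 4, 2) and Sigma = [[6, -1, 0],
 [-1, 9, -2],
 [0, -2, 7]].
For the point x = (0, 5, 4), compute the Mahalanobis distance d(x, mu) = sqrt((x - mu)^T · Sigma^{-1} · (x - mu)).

Step 1 — centre the observation: (x - mu) = (0, 1, 2).

Step 2 — invert Sigma (cofactor / det for 3×3, or solve directly):
  Sigma^{-1} = [[0.17, 0.0202, 0.0058],
 [0.0202, 0.121, 0.0346],
 [0.0058, 0.0346, 0.1527]].

Step 3 — form the quadratic (x - mu)^T · Sigma^{-1} · (x - mu):
  Sigma^{-1} · (x - mu) = (0.0317, 0.1902, 0.3401).
  (x - mu)^T · [Sigma^{-1} · (x - mu)] = (0)·(0.0317) + (1)·(0.1902) + (2)·(0.3401) = 0.8703.

Step 4 — take square root: d = √(0.8703) ≈ 0.9329.

d(x, mu) = √(0.8703) ≈ 0.9329


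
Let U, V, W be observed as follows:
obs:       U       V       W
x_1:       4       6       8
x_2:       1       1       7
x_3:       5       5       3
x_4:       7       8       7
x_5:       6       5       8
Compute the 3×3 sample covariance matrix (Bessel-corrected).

Step 1 — column means:
  mean(U) = (4 + 1 + 5 + 7 + 6) / 5 = 23/5 = 4.6
  mean(V) = (6 + 1 + 5 + 8 + 5) / 5 = 25/5 = 5
  mean(W) = (8 + 7 + 3 + 7 + 8) / 5 = 33/5 = 6.6

Step 2 — sample covariance S[i,j] = (1/(n-1)) · Σ_k (x_{k,i} - mean_i) · (x_{k,j} - mean_j), with n-1 = 4.
  S[U,U] = ((-0.6)·(-0.6) + (-3.6)·(-3.6) + (0.4)·(0.4) + (2.4)·(2.4) + (1.4)·(1.4)) / 4 = 21.2/4 = 5.3
  S[U,V] = ((-0.6)·(1) + (-3.6)·(-4) + (0.4)·(0) + (2.4)·(3) + (1.4)·(0)) / 4 = 21/4 = 5.25
  S[U,W] = ((-0.6)·(1.4) + (-3.6)·(0.4) + (0.4)·(-3.6) + (2.4)·(0.4) + (1.4)·(1.4)) / 4 = -0.8/4 = -0.2
  S[V,V] = ((1)·(1) + (-4)·(-4) + (0)·(0) + (3)·(3) + (0)·(0)) / 4 = 26/4 = 6.5
  S[V,W] = ((1)·(1.4) + (-4)·(0.4) + (0)·(-3.6) + (3)·(0.4) + (0)·(1.4)) / 4 = 1/4 = 0.25
  S[W,W] = ((1.4)·(1.4) + (0.4)·(0.4) + (-3.6)·(-3.6) + (0.4)·(0.4) + (1.4)·(1.4)) / 4 = 17.2/4 = 4.3

S is symmetric (S[j,i] = S[i,j]). Assembling:

S = [[5.3, 5.25, -0.2],
 [5.25, 6.5, 0.25],
 [-0.2, 0.25, 4.3]]


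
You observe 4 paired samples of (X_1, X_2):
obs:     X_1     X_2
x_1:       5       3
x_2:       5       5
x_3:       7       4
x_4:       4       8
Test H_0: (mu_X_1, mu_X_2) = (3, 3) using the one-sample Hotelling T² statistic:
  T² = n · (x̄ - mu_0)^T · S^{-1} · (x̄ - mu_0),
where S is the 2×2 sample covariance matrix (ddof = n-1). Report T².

Step 1 — sample mean vector:
  mean(X_1) = (5 + 5 + 7 + 4) / 4 = 21/4 = 5.25
  mean(X_2) = (3 + 5 + 4 + 8) / 4 = 20/4 = 5
  x̄ = (5.25, 5),  deviation x̄ - mu_0 = (5.25, 5) - (3, 3) = (2.25, 2).

Step 2 — sample covariance matrix, S[i,j] = (1/(n-1)) · Σ_k (x_{k,i} - mean_i) · (x_{k,j} - mean_j), divisor n-1 = 3:
  S[X_1,X_1] = ((-0.25)·(-0.25) + (-0.25)·(-0.25) + (1.75)·(1.75) + (-1.25)·(-1.25)) / 3 = 4.75/3 = 1.5833
  S[X_1,X_2] = ((-0.25)·(-2) + (-0.25)·(0) + (1.75)·(-1) + (-1.25)·(3)) / 3 = -5/3 = -1.6667
  S[X_2,X_2] = ((-2)·(-2) + (0)·(0) + (-1)·(-1) + (3)·(3)) / 3 = 14/3 = 4.6667
  S = [[1.5833, -1.6667],
 [-1.6667, 4.6667]].

Step 3 — invert S. det(S) = 1.5833·4.6667 - (-1.6667)² = 4.6111.
  S^{-1} = (1/det) · [[d, -b], [-b, a]] = [[1.012, 0.3614],
 [0.3614, 0.3434]].

Step 4 — quadratic form (x̄ - mu_0)^T · S^{-1} · (x̄ - mu_0):
  S^{-1} · (x̄ - mu_0) = (3, 1.5),
  (x̄ - mu_0)^T · [...] = (2.25)·(3) + (2)·(1.5) = 9.75.

Step 5 — scale by n: T² = 4 · 9.75 = 39.

T² ≈ 39


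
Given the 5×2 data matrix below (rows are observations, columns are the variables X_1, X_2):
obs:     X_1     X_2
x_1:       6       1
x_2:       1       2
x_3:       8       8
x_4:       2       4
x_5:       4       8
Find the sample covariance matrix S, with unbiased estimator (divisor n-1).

Step 1 — column means:
  mean(X_1) = (6 + 1 + 8 + 2 + 4) / 5 = 21/5 = 4.2
  mean(X_2) = (1 + 2 + 8 + 4 + 8) / 5 = 23/5 = 4.6

Step 2 — sample covariance S[i,j] = (1/(n-1)) · Σ_k (x_{k,i} - mean_i) · (x_{k,j} - mean_j), with n-1 = 4.
  S[X_1,X_1] = ((1.8)·(1.8) + (-3.2)·(-3.2) + (3.8)·(3.8) + (-2.2)·(-2.2) + (-0.2)·(-0.2)) / 4 = 32.8/4 = 8.2
  S[X_1,X_2] = ((1.8)·(-3.6) + (-3.2)·(-2.6) + (3.8)·(3.4) + (-2.2)·(-0.6) + (-0.2)·(3.4)) / 4 = 15.4/4 = 3.85
  S[X_2,X_2] = ((-3.6)·(-3.6) + (-2.6)·(-2.6) + (3.4)·(3.4) + (-0.6)·(-0.6) + (3.4)·(3.4)) / 4 = 43.2/4 = 10.8

S is symmetric (S[j,i] = S[i,j]). Assembling:

S = [[8.2, 3.85],
 [3.85, 10.8]]


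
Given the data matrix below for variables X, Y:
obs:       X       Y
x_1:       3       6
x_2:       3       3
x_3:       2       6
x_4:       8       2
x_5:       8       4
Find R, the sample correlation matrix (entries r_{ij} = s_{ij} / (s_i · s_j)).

Step 1 — column means:
  mean(X) = (3 + 3 + 2 + 8 + 8) / 5 = 24/5 = 4.8
  mean(Y) = (6 + 3 + 6 + 2 + 4) / 5 = 21/5 = 4.2

Step 2 — sample variances and covariances s[i,j] = (1/(n-1)) · Σ_k (x_{k,i} - mean_i) · (x_{k,j} - mean_j), with n-1 = 4:
  s[X,X] = ((-1.8)·(-1.8) + (-1.8)·(-1.8) + (-2.8)·(-2.8) + (3.2)·(3.2) + (3.2)·(3.2)) / 4 = 34.8/4 = 8.7
  s[X,Y] = ((-1.8)·(1.8) + (-1.8)·(-1.2) + (-2.8)·(1.8) + (3.2)·(-2.2) + (3.2)·(-0.2)) / 4 = -13.8/4 = -3.45
  s[Y,Y] = ((1.8)·(1.8) + (-1.2)·(-1.2) + (1.8)·(1.8) + (-2.2)·(-2.2) + (-0.2)·(-0.2)) / 4 = 12.8/4 = 3.2
  Sample standard deviations s_i = √(s[i,i]):
  s(X) = √(8.7) = 2.9496
  s(Y) = √(3.2) = 1.7889

Step 3 — r_{ij} = s_{ij} / (s_i · s_j):
  r[X,X] = 1 (diagonal).
  r[X,Y] = -3.45 / (2.9496 · 1.7889) = -3.45 / 5.2764 = -0.6539
  r[Y,Y] = 1 (diagonal).

R is symmetric with unit diagonal. Assembling:

R = [[1, -0.6539],
 [-0.6539, 1]]


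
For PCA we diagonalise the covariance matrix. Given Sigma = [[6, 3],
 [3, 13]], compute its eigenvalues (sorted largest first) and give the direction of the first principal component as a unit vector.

Step 1 — characteristic polynomial of 2×2 Sigma:
  det(Sigma - λI) = λ² - trace · λ + det = 0.
  trace = 6 + 13 = 19, det = 6·13 - (3)² = 69.
Step 2 — discriminant:
  Δ = trace² - 4·det = 361 - 276 = 85.
Step 3 — eigenvalues:
  λ = (trace ± √Δ)/2 = (19 ± 9.2195)/2,
  λ_1 = 14.1098,  λ_2 = 4.8902.

Step 4 — unit eigenvector for λ_1: solve (Sigma - λ_1 I)v = 0. First row:
  (6 - 14.1098)·v_x + (3)·v_y = 0, i.e. (-8.1098)·v_x + (3)·v_y = 0,
  so v ∝ (b, λ_1 - a) = (3, 8.1098) = u.
  ||u|| = √((3)² + (8.1098)²) = √(74.7684) ≈ 8.6469,
  v_1 = u/||u|| ≈ (0.3469, 0.9379) (||v_1|| = 1).

λ_1 = 14.1098,  λ_2 = 4.8902;  v_1 ≈ (0.3469, 0.9379)


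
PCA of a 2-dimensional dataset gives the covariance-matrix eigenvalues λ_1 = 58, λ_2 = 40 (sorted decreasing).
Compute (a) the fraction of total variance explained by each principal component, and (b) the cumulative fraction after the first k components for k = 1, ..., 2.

Step 1 — total variance = trace(Sigma) = Σ λ_i = 58 + 40 = 98.

Step 2 — fraction explained by component i = λ_i / Σ λ:
  PC1: 58/98 = 0.5918
  PC2: 40/98 = 0.4082

Step 3 — cumulative fraction after k components = (λ_1 + ... + λ_k) / Σ λ:
  k = 1: 58/98 = 0.5918
  k = 2: (58 + 40)/98 = 98/98 = 1

Summary (fraction, with percent):

explained: PC1 0.5918 (59.18%), PC2 0.4082 (40.82%);  cumulative: 0.5918, 1


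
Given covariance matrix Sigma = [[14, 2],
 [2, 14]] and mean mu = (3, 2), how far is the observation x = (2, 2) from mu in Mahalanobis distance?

Step 1 — centre the observation: (x - mu) = (-1, 0).

Step 2 — invert Sigma. det(Sigma) = 14·14 - (2)² = 192.
  Sigma^{-1} = (1/det) · [[d, -b], [-b, a]] = [[0.0729, -0.0104],
 [-0.0104, 0.0729]].

Step 3 — form the quadratic (x - mu)^T · Sigma^{-1} · (x - mu):
  Sigma^{-1} · (x - mu) = (-0.0729, 0.0104).
  (x - mu)^T · [Sigma^{-1} · (x - mu)] = (-1)·(-0.0729) + (0)·(0.0104) = 0.0729.

Step 4 — take square root: d = √(0.0729) ≈ 0.27.

d(x, mu) = √(0.0729) ≈ 0.27


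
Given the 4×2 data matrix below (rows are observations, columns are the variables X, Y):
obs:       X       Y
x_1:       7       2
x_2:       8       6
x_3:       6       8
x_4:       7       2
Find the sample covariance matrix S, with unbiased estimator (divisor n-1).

Step 1 — column means:
  mean(X) = (7 + 8 + 6 + 7) / 4 = 28/4 = 7
  mean(Y) = (2 + 6 + 8 + 2) / 4 = 18/4 = 4.5

Step 2 — sample covariance S[i,j] = (1/(n-1)) · Σ_k (x_{k,i} - mean_i) · (x_{k,j} - mean_j), with n-1 = 3.
  S[X,X] = ((0)·(0) + (1)·(1) + (-1)·(-1) + (0)·(0)) / 3 = 2/3 = 0.6667
  S[X,Y] = ((0)·(-2.5) + (1)·(1.5) + (-1)·(3.5) + (0)·(-2.5)) / 3 = -2/3 = -0.6667
  S[Y,Y] = ((-2.5)·(-2.5) + (1.5)·(1.5) + (3.5)·(3.5) + (-2.5)·(-2.5)) / 3 = 27/3 = 9

S is symmetric (S[j,i] = S[i,j]). Assembling:

S = [[0.6667, -0.6667],
 [-0.6667, 9]]


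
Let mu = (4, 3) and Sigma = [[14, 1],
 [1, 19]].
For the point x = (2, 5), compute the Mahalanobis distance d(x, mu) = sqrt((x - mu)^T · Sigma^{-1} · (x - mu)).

Step 1 — centre the observation: (x - mu) = (-2, 2).

Step 2 — invert Sigma. det(Sigma) = 14·19 - (1)² = 265.
  Sigma^{-1} = (1/det) · [[d, -b], [-b, a]] = [[0.0717, -0.0038],
 [-0.0038, 0.0528]].

Step 3 — form the quadratic (x - mu)^T · Sigma^{-1} · (x - mu):
  Sigma^{-1} · (x - mu) = (-0.1509, 0.1132).
  (x - mu)^T · [Sigma^{-1} · (x - mu)] = (-2)·(-0.1509) + (2)·(0.1132) = 0.5283.

Step 4 — take square root: d = √(0.5283) ≈ 0.7268.

d(x, mu) = √(0.5283) ≈ 0.7268


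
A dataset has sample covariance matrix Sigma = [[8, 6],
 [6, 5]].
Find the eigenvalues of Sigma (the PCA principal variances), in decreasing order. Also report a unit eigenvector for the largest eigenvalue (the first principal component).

Step 1 — characteristic polynomial of 2×2 Sigma:
  det(Sigma - λI) = λ² - trace · λ + det = 0.
  trace = 8 + 5 = 13, det = 8·5 - (6)² = 4.
Step 2 — discriminant:
  Δ = trace² - 4·det = 169 - 16 = 153.
Step 3 — eigenvalues:
  λ = (trace ± √Δ)/2 = (13 ± 12.3693)/2,
  λ_1 = 12.6847,  λ_2 = 0.3153.

Step 4 — unit eigenvector for λ_1: solve (Sigma - λ_1 I)v = 0. First row:
  (8 - 12.6847)·v_x + (6)·v_y = 0, i.e. (-4.6847)·v_x + (6)·v_y = 0,
  so v ∝ (b, λ_1 - a) = (6, 4.6847) = u.
  ||u|| = √((6)² + (4.6847)²) = √(57.946) ≈ 7.6122,
  v_1 = u/||u|| ≈ (0.7882, 0.6154) (||v_1|| = 1).

λ_1 = 12.6847,  λ_2 = 0.3153;  v_1 ≈ (0.7882, 0.6154)


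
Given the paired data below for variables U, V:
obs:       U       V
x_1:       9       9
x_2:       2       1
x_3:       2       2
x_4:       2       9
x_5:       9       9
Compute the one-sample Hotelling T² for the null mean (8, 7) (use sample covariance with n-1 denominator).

Step 1 — sample mean vector:
  mean(U) = (9 + 2 + 2 + 2 + 9) / 5 = 24/5 = 4.8
  mean(V) = (9 + 1 + 2 + 9 + 9) / 5 = 30/5 = 6
  x̄ = (4.8, 6),  deviation x̄ - mu_0 = (4.8, 6) - (8, 7) = (-3.2, -1).

Step 2 — sample covariance matrix, S[i,j] = (1/(n-1)) · Σ_k (x_{k,i} - mean_i) · (x_{k,j} - mean_j), divisor n-1 = 4:
  S[U,U] = ((4.2)·(4.2) + (-2.8)·(-2.8) + (-2.8)·(-2.8) + (-2.8)·(-2.8) + (4.2)·(4.2)) / 4 = 58.8/4 = 14.7
  S[U,V] = ((4.2)·(3) + (-2.8)·(-5) + (-2.8)·(-4) + (-2.8)·(3) + (4.2)·(3)) / 4 = 42/4 = 10.5
  S[V,V] = ((3)·(3) + (-5)·(-5) + (-4)·(-4) + (3)·(3) + (3)·(3)) / 4 = 68/4 = 17
  S = [[14.7, 10.5],
 [10.5, 17]].

Step 3 — invert S. det(S) = 14.7·17 - (10.5)² = 139.65.
  S^{-1} = (1/det) · [[d, -b], [-b, a]] = [[0.1217, -0.0752],
 [-0.0752, 0.1053]].

Step 4 — quadratic form (x̄ - mu_0)^T · S^{-1} · (x̄ - mu_0):
  S^{-1} · (x̄ - mu_0) = (-0.3144, 0.1353),
  (x̄ - mu_0)^T · [...] = (-3.2)·(-0.3144) + (-1)·(0.1353) = 0.8706.

Step 5 — scale by n: T² = 5 · 0.8706 = 4.353.

T² ≈ 4.353
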